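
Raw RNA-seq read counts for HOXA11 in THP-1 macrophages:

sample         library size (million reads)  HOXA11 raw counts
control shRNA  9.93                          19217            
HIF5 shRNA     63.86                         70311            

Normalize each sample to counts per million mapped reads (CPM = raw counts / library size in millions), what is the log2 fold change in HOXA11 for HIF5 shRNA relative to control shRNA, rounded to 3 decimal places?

-0.814

CPM(control shRNA) = 19217 / 9.93 = 1935.2467
CPM(HIF5 shRNA) = 70311 / 63.86 = 1101.0179
Fold change = 1101.0179 / 1935.2467 = 0.56893
log2(0.56893) = -0.8137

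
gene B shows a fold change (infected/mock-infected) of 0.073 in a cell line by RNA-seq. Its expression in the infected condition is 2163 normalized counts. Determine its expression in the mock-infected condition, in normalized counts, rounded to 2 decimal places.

mock-infected expression = 2163 / 0.073 = 29630.14

29630.14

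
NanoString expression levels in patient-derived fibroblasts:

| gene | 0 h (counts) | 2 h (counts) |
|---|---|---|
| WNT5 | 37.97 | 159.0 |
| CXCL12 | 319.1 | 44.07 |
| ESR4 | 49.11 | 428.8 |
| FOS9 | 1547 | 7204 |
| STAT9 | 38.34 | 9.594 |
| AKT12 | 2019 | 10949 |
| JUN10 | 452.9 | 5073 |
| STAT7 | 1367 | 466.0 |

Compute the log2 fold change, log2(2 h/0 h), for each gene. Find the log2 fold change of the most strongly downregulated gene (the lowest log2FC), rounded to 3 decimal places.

-2.856

log2(159.0/37.97) = 2.066  (WNT5)
log2(44.07/319.1) = -2.856  (CXCL12)
log2(428.8/49.11) = 3.126  (ESR4)
log2(7204/1547) = 2.219  (FOS9)
log2(9.594/38.34) = -1.999  (STAT9)
log2(10949/2019) = 2.439  (AKT12)
log2(5073/452.9) = 3.486  (JUN10)
log2(466.0/1367) = -1.553  (STAT7)
CXCL12 is most strongly downregulated.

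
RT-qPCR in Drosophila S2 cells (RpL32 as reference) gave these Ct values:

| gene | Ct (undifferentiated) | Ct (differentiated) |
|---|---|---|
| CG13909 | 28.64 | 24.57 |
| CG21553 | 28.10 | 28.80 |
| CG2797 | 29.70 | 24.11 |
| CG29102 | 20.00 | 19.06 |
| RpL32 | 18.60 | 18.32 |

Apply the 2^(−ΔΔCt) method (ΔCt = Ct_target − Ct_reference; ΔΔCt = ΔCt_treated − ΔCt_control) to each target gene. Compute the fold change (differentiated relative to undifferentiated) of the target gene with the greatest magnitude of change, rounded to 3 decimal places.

39.671

CG13909: ΔΔCt = (24.57−18.32) − (28.64−18.60) = 6.25 − 10.04 = -3.79; fold change = 2^3.79 = 13.833
CG21553: ΔΔCt = (28.80−18.32) − (28.10−18.60) = 10.48 − 9.50 = 0.98; fold change = 2^-0.98 = 0.507
CG2797: ΔΔCt = (24.11−18.32) − (29.70−18.60) = 5.79 − 11.10 = -5.31; fold change = 2^5.31 = 39.671
CG29102: ΔΔCt = (19.06−18.32) − (20.00−18.60) = 0.74 − 1.40 = -0.66; fold change = 2^0.66 = 1.580
CG2797 has the largest |ΔΔCt| = 5.31.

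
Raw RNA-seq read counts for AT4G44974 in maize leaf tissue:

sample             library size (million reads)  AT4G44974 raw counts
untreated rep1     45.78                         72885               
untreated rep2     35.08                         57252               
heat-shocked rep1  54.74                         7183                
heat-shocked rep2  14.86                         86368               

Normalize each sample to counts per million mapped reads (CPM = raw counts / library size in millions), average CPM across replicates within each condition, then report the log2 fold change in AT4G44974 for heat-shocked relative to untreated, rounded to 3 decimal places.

0.882

CPM(untreated rep1) = 72885 / 45.78 = 1592.0708
CPM(untreated rep2) = 57252 / 35.08 = 1632.0410
CPM(heat-shocked rep1) = 7183 / 54.74 = 131.2203
CPM(heat-shocked rep2) = 86368 / 14.86 = 5812.1131
mean CPM(untreated) = 1612.0559; mean CPM(heat-shocked) = 2971.6667
Fold change = 2971.6667 / 1612.0559 = 1.84340
log2(1.84340) = 0.8824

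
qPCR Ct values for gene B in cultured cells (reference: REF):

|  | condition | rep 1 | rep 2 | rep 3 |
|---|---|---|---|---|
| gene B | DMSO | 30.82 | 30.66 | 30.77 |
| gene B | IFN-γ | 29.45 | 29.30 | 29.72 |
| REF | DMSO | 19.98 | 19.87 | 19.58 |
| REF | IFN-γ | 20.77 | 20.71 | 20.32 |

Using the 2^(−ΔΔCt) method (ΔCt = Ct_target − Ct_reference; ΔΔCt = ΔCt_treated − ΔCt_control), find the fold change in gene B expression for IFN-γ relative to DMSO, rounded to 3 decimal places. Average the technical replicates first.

4.141

Mean Ct: gene B DMSO 30.750; gene B IFN-γ 29.490; REF DMSO 19.810; REF IFN-γ 20.600
ΔCt(DMSO) = 30.750 − 19.810 = 10.940
ΔCt(IFN-γ) = 29.490 − 20.600 = 8.890
ΔΔCt = 8.890 − 10.940 = -2.050
Fold change = 2^(−(-2.050)) = 2^2.050 = 4.1411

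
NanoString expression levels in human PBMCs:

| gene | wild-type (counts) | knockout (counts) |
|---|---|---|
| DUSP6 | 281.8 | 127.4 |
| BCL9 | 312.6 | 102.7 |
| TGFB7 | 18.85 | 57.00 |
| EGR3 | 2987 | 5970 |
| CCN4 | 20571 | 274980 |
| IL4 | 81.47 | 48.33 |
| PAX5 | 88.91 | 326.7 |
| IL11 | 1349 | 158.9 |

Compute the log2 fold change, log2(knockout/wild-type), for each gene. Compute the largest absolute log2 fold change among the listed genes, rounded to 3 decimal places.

3.741

log2(127.4/281.8) = -1.145  (DUSP6)
log2(102.7/312.6) = -1.606  (BCL9)
log2(57.00/18.85) = 1.596  (TGFB7)
log2(5970/2987) = 0.999  (EGR3)
log2(274980/20571) = 3.741  (CCN4)
log2(48.33/81.47) = -0.753  (IL4)
log2(326.7/88.91) = 1.878  (PAX5)
log2(158.9/1349) = -3.086  (IL11)
The largest magnitude belongs to CCN4.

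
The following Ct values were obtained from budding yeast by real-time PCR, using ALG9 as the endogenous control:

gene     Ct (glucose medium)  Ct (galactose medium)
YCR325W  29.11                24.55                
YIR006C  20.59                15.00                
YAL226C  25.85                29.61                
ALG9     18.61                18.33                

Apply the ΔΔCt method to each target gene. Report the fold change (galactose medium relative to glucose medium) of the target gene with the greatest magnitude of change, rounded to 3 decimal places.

39.671

YCR325W: ΔΔCt = (24.55−18.33) − (29.11−18.61) = 6.22 − 10.50 = -4.28; fold change = 2^4.28 = 19.427
YIR006C: ΔΔCt = (15.00−18.33) − (20.59−18.61) = -3.33 − 1.98 = -5.31; fold change = 2^5.31 = 39.671
YAL226C: ΔΔCt = (29.61−18.33) − (25.85−18.61) = 11.28 − 7.24 = 4.04; fold change = 2^-4.04 = 0.061
YIR006C has the largest |ΔΔCt| = 5.31.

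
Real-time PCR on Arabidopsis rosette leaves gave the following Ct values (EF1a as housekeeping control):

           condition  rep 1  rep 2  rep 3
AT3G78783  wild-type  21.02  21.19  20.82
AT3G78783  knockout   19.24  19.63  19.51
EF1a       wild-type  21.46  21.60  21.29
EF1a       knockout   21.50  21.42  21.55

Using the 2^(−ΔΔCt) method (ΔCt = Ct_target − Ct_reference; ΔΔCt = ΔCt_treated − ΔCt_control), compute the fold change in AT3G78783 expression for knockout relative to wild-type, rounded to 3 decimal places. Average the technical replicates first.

Mean Ct: AT3G78783 wild-type 21.010; AT3G78783 knockout 19.460; EF1a wild-type 21.450; EF1a knockout 21.490
ΔCt(wild-type) = 21.010 − 21.450 = -0.440
ΔCt(knockout) = 19.460 − 21.490 = -2.030
ΔΔCt = -2.030 − (-0.440) = -1.590
Fold change = 2^(−(-1.590)) = 2^1.590 = 3.0105

3.010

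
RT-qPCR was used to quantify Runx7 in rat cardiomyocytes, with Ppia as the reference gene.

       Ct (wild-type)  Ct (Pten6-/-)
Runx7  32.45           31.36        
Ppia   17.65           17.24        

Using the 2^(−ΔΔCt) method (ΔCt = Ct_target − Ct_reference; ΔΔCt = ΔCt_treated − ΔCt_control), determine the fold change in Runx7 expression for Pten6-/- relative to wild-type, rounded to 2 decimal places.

1.60

ΔCt(wild-type) = 32.450 − 17.650 = 14.800
ΔCt(Pten6-/-) = 31.360 − 17.240 = 14.120
ΔΔCt = 14.120 − 14.800 = -0.680
Fold change = 2^(−(-0.680)) = 2^0.680 = 1.602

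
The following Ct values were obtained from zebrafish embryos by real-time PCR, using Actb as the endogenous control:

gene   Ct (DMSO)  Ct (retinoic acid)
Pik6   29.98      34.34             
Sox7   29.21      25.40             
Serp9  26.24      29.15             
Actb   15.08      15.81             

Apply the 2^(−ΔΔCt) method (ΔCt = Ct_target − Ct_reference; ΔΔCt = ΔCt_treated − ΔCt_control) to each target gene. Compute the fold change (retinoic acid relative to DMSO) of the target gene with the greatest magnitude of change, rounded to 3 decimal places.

23.264

Pik6: ΔΔCt = (34.34−15.81) − (29.98−15.08) = 18.53 − 14.90 = 3.63; fold change = 2^-3.63 = 0.081
Sox7: ΔΔCt = (25.40−15.81) − (29.21−15.08) = 9.59 − 14.13 = -4.54; fold change = 2^4.54 = 23.264
Serp9: ΔΔCt = (29.15−15.81) − (26.24−15.08) = 13.34 − 11.16 = 2.18; fold change = 2^-2.18 = 0.221
Sox7 has the largest |ΔΔCt| = 4.54.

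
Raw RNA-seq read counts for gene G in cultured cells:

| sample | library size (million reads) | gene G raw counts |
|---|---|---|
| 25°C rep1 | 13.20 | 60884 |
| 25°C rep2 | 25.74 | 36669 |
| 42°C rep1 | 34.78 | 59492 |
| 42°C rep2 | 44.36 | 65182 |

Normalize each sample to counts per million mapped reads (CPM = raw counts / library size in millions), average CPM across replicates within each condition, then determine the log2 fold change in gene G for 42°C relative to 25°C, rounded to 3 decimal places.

-0.925

CPM(25°C rep1) = 60884 / 13.20 = 4612.4242
CPM(25°C rep2) = 36669 / 25.74 = 1424.5921
CPM(42°C rep1) = 59492 / 34.78 = 1710.5233
CPM(42°C rep2) = 65182 / 44.36 = 1469.3868
mean CPM(25°C) = 3018.5082; mean CPM(42°C) = 1589.9551
Fold change = 1589.9551 / 3018.5082 = 0.52674
log2(0.52674) = -0.9248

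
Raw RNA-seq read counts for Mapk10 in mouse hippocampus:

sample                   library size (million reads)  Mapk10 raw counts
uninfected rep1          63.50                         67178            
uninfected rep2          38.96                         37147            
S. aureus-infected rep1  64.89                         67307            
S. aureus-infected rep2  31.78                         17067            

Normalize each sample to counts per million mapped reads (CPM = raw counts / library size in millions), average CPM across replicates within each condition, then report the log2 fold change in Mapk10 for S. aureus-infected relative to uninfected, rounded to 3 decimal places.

CPM(uninfected rep1) = 67178 / 63.50 = 1057.9213
CPM(uninfected rep2) = 37147 / 38.96 = 953.4651
CPM(S. aureus-infected rep1) = 67307 / 64.89 = 1037.2476
CPM(S. aureus-infected rep2) = 17067 / 31.78 = 537.0359
mean CPM(uninfected) = 1005.6932; mean CPM(S. aureus-infected) = 787.1418
Fold change = 787.1418 / 1005.6932 = 0.78269
log2(0.78269) = -0.3535

-0.353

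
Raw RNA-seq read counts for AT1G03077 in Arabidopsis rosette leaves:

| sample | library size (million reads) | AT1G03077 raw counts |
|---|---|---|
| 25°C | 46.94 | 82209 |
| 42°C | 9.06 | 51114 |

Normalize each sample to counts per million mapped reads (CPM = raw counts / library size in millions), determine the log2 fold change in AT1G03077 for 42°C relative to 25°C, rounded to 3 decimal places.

CPM(25°C) = 82209 / 46.94 = 1751.3634
CPM(42°C) = 51114 / 9.06 = 5641.7219
Fold change = 5641.7219 / 1751.3634 = 3.22133
log2(3.22133) = 1.6877

1.688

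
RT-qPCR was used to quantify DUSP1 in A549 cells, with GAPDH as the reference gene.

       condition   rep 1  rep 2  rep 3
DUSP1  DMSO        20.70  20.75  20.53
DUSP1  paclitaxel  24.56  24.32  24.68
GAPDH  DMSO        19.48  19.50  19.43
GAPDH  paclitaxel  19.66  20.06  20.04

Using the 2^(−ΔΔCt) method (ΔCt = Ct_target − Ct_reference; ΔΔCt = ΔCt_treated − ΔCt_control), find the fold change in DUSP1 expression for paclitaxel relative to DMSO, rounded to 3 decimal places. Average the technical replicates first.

0.094

Mean Ct: DUSP1 DMSO 20.660; DUSP1 paclitaxel 24.520; GAPDH DMSO 19.470; GAPDH paclitaxel 19.920
ΔCt(DMSO) = 20.660 − 19.470 = 1.190
ΔCt(paclitaxel) = 24.520 − 19.920 = 4.600
ΔΔCt = 4.600 − 1.190 = 3.410
Fold change = 2^(−3.410) = 0.0941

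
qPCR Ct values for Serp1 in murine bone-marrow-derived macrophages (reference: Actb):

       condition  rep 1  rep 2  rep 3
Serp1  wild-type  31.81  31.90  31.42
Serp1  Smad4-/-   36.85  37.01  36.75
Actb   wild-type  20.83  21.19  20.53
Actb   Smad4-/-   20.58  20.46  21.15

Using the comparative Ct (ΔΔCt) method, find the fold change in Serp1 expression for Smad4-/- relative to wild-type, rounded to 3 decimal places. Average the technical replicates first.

Mean Ct: Serp1 wild-type 31.710; Serp1 Smad4-/- 36.870; Actb wild-type 20.850; Actb Smad4-/- 20.730
ΔCt(wild-type) = 31.710 − 20.850 = 10.860
ΔCt(Smad4-/-) = 36.870 − 20.730 = 16.140
ΔΔCt = 16.140 − 10.860 = 5.280
Fold change = 2^(−5.280) = 0.0257

0.026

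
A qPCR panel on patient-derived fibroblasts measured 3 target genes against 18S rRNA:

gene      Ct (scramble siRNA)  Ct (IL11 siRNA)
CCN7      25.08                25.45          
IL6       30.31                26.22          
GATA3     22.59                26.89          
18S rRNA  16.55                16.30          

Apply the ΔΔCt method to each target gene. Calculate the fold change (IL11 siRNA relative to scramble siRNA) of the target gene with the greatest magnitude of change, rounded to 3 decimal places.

0.043

CCN7: ΔΔCt = (25.45−16.30) − (25.08−16.55) = 9.15 − 8.53 = 0.62; fold change = 2^-0.62 = 0.651
IL6: ΔΔCt = (26.22−16.30) − (30.31−16.55) = 9.92 − 13.76 = -3.84; fold change = 2^3.84 = 14.320
GATA3: ΔΔCt = (26.89−16.30) − (22.59−16.55) = 10.59 − 6.04 = 4.55; fold change = 2^-4.55 = 0.043
GATA3 has the largest |ΔΔCt| = 4.55.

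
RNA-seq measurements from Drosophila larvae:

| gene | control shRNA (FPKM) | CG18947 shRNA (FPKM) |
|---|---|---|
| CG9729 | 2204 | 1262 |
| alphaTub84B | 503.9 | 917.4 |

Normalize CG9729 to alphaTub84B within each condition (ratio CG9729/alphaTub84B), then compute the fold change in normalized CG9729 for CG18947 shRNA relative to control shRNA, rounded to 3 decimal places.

0.315

CG9729/alphaTub84B (control shRNA) = 2204 / 503.9 = 4.3739
CG9729/alphaTub84B (CG18947 shRNA) = 1262 / 917.4 = 1.3756
Fold change = 1.3756 / 4.3739 = 0.3145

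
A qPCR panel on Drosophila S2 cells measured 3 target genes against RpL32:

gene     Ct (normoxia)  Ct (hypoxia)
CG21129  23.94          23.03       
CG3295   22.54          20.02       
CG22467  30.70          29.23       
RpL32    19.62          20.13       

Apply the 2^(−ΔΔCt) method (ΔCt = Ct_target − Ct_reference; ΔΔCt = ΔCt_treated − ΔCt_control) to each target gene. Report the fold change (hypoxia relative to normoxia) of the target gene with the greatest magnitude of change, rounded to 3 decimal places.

8.168

CG21129: ΔΔCt = (23.03−20.13) − (23.94−19.62) = 2.90 − 4.32 = -1.42; fold change = 2^1.42 = 2.676
CG3295: ΔΔCt = (20.02−20.13) − (22.54−19.62) = -0.11 − 2.92 = -3.03; fold change = 2^3.03 = 8.168
CG22467: ΔΔCt = (29.23−20.13) − (30.70−19.62) = 9.10 − 11.08 = -1.98; fold change = 2^1.98 = 3.945
CG3295 has the largest |ΔΔCt| = 3.03.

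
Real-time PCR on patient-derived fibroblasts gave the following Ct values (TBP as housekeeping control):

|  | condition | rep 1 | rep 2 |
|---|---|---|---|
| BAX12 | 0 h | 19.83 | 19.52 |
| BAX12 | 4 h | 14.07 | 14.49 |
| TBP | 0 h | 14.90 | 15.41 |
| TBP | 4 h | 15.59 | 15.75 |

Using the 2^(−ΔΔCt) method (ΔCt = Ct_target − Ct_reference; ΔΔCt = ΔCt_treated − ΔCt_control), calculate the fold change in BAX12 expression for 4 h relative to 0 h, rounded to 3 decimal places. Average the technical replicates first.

Mean Ct: BAX12 0 h 19.675; BAX12 4 h 14.280; TBP 0 h 15.155; TBP 4 h 15.670
ΔCt(0 h) = 19.675 − 15.155 = 4.520
ΔCt(4 h) = 14.280 − 15.670 = -1.390
ΔΔCt = -1.390 − 4.520 = -5.910
Fold change = 2^(−(-5.910)) = 2^5.910 = 60.1295

60.129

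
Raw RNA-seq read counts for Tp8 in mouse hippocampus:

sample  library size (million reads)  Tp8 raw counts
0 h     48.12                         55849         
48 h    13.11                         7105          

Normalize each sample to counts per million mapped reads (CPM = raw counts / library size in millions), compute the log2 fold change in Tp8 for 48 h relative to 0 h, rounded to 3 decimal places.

-1.099

CPM(0 h) = 55849 / 48.12 = 1160.6193
CPM(48 h) = 7105 / 13.11 = 541.9527
Fold change = 541.9527 / 1160.6193 = 0.46695
log2(0.46695) = -1.0987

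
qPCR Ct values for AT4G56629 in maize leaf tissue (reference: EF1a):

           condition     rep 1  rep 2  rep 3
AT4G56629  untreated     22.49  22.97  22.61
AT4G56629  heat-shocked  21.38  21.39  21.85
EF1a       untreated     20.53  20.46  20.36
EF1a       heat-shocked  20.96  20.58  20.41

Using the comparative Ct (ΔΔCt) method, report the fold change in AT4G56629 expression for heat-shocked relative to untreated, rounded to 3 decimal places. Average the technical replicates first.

Mean Ct: AT4G56629 untreated 22.690; AT4G56629 heat-shocked 21.540; EF1a untreated 20.450; EF1a heat-shocked 20.650
ΔCt(untreated) = 22.690 − 20.450 = 2.240
ΔCt(heat-shocked) = 21.540 − 20.650 = 0.890
ΔΔCt = 0.890 − 2.240 = -1.350
Fold change = 2^(−(-1.350)) = 2^1.350 = 2.5491

2.549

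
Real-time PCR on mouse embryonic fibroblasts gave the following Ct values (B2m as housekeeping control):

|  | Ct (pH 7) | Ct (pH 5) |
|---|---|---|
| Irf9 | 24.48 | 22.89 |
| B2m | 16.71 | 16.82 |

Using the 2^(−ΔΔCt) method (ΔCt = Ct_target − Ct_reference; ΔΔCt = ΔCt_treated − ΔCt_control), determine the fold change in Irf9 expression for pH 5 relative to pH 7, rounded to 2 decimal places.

ΔCt(pH 7) = 24.480 − 16.710 = 7.770
ΔCt(pH 5) = 22.890 − 16.820 = 6.070
ΔΔCt = 6.070 − 7.770 = -1.700
Fold change = 2^(−(-1.700)) = 2^1.700 = 3.249

3.25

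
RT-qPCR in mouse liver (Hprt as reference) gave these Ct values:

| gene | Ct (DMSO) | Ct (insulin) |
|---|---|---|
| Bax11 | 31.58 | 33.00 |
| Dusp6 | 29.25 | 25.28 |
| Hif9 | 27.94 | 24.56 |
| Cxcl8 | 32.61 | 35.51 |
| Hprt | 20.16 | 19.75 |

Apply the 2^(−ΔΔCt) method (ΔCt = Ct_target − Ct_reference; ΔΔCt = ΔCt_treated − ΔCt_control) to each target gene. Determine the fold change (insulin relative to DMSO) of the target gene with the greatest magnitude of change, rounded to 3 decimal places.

11.794

Bax11: ΔΔCt = (33.00−19.75) − (31.58−20.16) = 13.25 − 11.42 = 1.83; fold change = 2^-1.83 = 0.281
Dusp6: ΔΔCt = (25.28−19.75) − (29.25−20.16) = 5.53 − 9.09 = -3.56; fold change = 2^3.56 = 11.794
Hif9: ΔΔCt = (24.56−19.75) − (27.94−20.16) = 4.81 − 7.78 = -2.97; fold change = 2^2.97 = 7.835
Cxcl8: ΔΔCt = (35.51−19.75) − (32.61−20.16) = 15.76 − 12.45 = 3.31; fold change = 2^-3.31 = 0.101
Dusp6 has the largest |ΔΔCt| = 3.56.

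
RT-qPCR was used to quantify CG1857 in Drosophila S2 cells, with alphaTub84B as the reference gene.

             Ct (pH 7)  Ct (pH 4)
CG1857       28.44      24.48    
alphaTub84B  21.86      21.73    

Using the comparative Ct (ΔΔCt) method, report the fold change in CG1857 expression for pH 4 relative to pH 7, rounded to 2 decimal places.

ΔCt(pH 7) = 28.440 − 21.860 = 6.580
ΔCt(pH 4) = 24.480 − 21.730 = 2.750
ΔΔCt = 2.750 − 6.580 = -3.830
Fold change = 2^(−(-3.830)) = 2^3.830 = 14.221

14.22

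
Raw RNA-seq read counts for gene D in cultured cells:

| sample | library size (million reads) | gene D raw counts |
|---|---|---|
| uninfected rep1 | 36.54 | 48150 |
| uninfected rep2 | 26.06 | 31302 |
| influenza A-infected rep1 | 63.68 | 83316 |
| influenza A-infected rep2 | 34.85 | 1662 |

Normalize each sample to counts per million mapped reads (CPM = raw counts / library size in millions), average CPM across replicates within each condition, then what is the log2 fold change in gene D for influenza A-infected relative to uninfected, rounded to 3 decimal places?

-0.893

CPM(uninfected rep1) = 48150 / 36.54 = 1317.7340
CPM(uninfected rep2) = 31302 / 26.06 = 1201.1512
CPM(influenza A-infected rep1) = 83316 / 63.68 = 1308.3543
CPM(influenza A-infected rep2) = 1662 / 34.85 = 47.6901
mean CPM(uninfected) = 1259.4426; mean CPM(influenza A-infected) = 678.0222
Fold change = 678.0222 / 1259.4426 = 0.53835
log2(0.53835) = -0.8934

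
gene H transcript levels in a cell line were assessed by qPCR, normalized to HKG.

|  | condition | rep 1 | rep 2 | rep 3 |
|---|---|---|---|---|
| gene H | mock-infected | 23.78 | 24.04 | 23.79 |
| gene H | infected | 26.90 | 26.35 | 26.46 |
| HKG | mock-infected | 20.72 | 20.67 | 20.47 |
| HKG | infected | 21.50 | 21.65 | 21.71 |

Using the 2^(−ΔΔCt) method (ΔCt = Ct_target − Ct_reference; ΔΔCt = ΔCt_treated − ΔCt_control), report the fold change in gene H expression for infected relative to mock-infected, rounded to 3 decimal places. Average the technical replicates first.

0.308

Mean Ct: gene H mock-infected 23.870; gene H infected 26.570; HKG mock-infected 20.620; HKG infected 21.620
ΔCt(mock-infected) = 23.870 − 20.620 = 3.250
ΔCt(infected) = 26.570 − 21.620 = 4.950
ΔΔCt = 4.950 − 3.250 = 1.700
Fold change = 2^(−1.700) = 0.3078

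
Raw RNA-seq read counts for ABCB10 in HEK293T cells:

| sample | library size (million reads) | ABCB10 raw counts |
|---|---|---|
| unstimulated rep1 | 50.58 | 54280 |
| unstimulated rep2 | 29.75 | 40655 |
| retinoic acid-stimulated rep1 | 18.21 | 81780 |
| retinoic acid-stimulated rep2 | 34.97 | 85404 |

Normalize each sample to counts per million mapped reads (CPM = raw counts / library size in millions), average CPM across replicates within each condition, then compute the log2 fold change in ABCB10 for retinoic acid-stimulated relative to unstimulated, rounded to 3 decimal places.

CPM(unstimulated rep1) = 54280 / 50.58 = 1073.1514
CPM(unstimulated rep2) = 40655 / 29.75 = 1366.5546
CPM(retinoic acid-stimulated rep1) = 81780 / 18.21 = 4490.9390
CPM(retinoic acid-stimulated rep2) = 85404 / 34.97 = 2442.2076
mean CPM(unstimulated) = 1219.8530; mean CPM(retinoic acid-stimulated) = 3466.5733
Fold change = 3466.5733 / 1219.8530 = 2.84180
log2(2.84180) = 1.5068

1.507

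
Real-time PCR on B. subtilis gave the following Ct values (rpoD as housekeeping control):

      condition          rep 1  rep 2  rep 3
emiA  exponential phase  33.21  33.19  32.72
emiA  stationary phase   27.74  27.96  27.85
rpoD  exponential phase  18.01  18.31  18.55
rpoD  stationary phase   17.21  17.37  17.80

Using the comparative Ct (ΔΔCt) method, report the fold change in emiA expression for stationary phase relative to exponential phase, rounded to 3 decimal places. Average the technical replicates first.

Mean Ct: emiA exponential phase 33.040; emiA stationary phase 27.850; rpoD exponential phase 18.290; rpoD stationary phase 17.460
ΔCt(exponential phase) = 33.040 − 18.290 = 14.750
ΔCt(stationary phase) = 27.850 − 17.460 = 10.390
ΔΔCt = 10.390 − 14.750 = -4.360
Fold change = 2^(−(-4.360)) = 2^4.360 = 20.5348

20.535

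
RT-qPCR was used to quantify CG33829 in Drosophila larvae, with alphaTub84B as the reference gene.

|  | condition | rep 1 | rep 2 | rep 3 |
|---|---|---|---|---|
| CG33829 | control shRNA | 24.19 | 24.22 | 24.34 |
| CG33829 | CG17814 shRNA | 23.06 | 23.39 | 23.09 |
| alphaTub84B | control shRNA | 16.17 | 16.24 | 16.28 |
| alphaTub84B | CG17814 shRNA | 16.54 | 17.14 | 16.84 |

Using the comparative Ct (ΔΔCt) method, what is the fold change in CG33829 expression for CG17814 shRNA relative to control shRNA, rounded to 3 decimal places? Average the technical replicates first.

Mean Ct: CG33829 control shRNA 24.250; CG33829 CG17814 shRNA 23.180; alphaTub84B control shRNA 16.230; alphaTub84B CG17814 shRNA 16.840
ΔCt(control shRNA) = 24.250 − 16.230 = 8.020
ΔCt(CG17814 shRNA) = 23.180 − 16.840 = 6.340
ΔΔCt = 6.340 − 8.020 = -1.680
Fold change = 2^(−(-1.680)) = 2^1.680 = 3.2043

3.204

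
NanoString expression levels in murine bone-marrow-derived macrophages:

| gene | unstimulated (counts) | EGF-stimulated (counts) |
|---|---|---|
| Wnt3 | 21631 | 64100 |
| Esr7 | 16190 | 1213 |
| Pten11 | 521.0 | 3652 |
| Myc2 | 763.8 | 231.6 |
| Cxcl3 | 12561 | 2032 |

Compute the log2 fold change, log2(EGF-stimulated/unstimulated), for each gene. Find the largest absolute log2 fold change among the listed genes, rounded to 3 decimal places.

3.738

log2(64100/21631) = 1.567  (Wnt3)
log2(1213/16190) = -3.738  (Esr7)
log2(3652/521.0) = 2.809  (Pten11)
log2(231.6/763.8) = -1.722  (Myc2)
log2(2032/12561) = -2.628  (Cxcl3)
The largest magnitude belongs to Esr7.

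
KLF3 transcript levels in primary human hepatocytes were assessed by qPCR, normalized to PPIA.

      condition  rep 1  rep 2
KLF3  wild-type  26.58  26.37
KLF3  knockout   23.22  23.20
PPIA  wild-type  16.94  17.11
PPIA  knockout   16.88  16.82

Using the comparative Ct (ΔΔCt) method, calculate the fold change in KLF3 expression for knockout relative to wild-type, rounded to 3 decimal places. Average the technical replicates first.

Mean Ct: KLF3 wild-type 26.475; KLF3 knockout 23.210; PPIA wild-type 17.025; PPIA knockout 16.850
ΔCt(wild-type) = 26.475 − 17.025 = 9.450
ΔCt(knockout) = 23.210 − 16.850 = 6.360
ΔΔCt = 6.360 − 9.450 = -3.090
Fold change = 2^(−(-3.090)) = 2^3.090 = 8.5150

8.515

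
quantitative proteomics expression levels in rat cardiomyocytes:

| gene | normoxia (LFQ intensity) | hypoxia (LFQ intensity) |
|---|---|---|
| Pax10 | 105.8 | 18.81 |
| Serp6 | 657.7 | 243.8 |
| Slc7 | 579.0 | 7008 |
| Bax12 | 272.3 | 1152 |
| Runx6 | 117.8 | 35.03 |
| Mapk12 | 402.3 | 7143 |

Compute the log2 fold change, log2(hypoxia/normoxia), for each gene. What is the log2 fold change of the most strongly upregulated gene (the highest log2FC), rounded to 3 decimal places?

log2(18.81/105.8) = -2.492  (Pax10)
log2(243.8/657.7) = -1.432  (Serp6)
log2(7008/579.0) = 3.597  (Slc7)
log2(1152/272.3) = 2.081  (Bax12)
log2(35.03/117.8) = -1.750  (Runx6)
log2(7143/402.3) = 4.150  (Mapk12)
Mapk12 is most strongly upregulated.

4.150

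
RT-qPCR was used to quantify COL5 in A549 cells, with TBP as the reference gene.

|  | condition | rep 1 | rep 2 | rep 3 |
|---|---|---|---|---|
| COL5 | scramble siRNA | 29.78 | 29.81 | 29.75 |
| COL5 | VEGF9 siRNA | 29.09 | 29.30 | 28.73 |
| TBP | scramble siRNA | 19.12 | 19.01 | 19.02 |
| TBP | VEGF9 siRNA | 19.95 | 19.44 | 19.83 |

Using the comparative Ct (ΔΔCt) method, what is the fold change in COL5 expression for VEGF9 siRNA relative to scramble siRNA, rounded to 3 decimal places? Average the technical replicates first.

2.694

Mean Ct: COL5 scramble siRNA 29.780; COL5 VEGF9 siRNA 29.040; TBP scramble siRNA 19.050; TBP VEGF9 siRNA 19.740
ΔCt(scramble siRNA) = 29.780 − 19.050 = 10.730
ΔCt(VEGF9 siRNA) = 29.040 − 19.740 = 9.300
ΔΔCt = 9.300 − 10.730 = -1.430
Fold change = 2^(−(-1.430)) = 2^1.430 = 2.6945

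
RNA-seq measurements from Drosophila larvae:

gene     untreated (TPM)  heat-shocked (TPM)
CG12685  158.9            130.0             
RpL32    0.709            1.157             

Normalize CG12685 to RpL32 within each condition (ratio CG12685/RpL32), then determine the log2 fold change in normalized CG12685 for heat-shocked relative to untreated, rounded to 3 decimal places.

CG12685/RpL32 (untreated) = 158.9 / 0.709 = 224.12
CG12685/RpL32 (heat-shocked) = 130.0 / 1.157 = 112.36
Fold change = 112.36 / 224.12 = 0.5013
log2(0.5013) = -0.9961

-0.996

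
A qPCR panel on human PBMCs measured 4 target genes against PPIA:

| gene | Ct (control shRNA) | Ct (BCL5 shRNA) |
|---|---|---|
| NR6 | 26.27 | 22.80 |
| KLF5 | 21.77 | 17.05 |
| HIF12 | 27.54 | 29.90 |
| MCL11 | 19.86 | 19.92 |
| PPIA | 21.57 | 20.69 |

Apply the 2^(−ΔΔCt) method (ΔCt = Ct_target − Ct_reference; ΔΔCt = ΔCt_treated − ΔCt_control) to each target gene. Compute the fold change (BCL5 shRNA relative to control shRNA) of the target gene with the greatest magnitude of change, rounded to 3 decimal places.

14.320

NR6: ΔΔCt = (22.80−20.69) − (26.27−21.57) = 2.11 − 4.70 = -2.59; fold change = 2^2.59 = 6.021
KLF5: ΔΔCt = (17.05−20.69) − (21.77−21.57) = -3.64 − 0.20 = -3.84; fold change = 2^3.84 = 14.320
HIF12: ΔΔCt = (29.90−20.69) − (27.54−21.57) = 9.21 − 5.97 = 3.24; fold change = 2^-3.24 = 0.106
MCL11: ΔΔCt = (19.92−20.69) − (19.86−21.57) = -0.77 − (-1.71) = 0.94; fold change = 2^-0.94 = 0.521
KLF5 has the largest |ΔΔCt| = 3.84.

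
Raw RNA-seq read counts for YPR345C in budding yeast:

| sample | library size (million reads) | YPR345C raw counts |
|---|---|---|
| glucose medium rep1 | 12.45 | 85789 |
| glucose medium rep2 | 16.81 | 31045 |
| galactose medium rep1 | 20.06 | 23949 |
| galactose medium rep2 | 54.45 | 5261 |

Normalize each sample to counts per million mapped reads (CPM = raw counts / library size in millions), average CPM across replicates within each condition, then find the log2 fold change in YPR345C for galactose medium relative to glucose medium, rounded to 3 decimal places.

CPM(glucose medium rep1) = 85789 / 12.45 = 6890.6827
CPM(glucose medium rep2) = 31045 / 16.81 = 1846.8174
CPM(galactose medium rep1) = 23949 / 20.06 = 1193.8684
CPM(galactose medium rep2) = 5261 / 54.45 = 96.6208
mean CPM(glucose medium) = 4368.7501; mean CPM(galactose medium) = 645.2446
Fold change = 645.2446 / 4368.7501 = 0.14770
log2(0.14770) = -2.7593

-2.759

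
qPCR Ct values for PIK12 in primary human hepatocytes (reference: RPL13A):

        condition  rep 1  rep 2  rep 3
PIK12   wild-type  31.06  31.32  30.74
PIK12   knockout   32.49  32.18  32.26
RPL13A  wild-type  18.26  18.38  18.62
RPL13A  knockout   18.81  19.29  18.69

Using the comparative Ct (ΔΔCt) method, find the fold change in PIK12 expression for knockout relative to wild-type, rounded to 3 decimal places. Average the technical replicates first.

0.590

Mean Ct: PIK12 wild-type 31.040; PIK12 knockout 32.310; RPL13A wild-type 18.420; RPL13A knockout 18.930
ΔCt(wild-type) = 31.040 − 18.420 = 12.620
ΔCt(knockout) = 32.310 − 18.930 = 13.380
ΔΔCt = 13.380 − 12.620 = 0.760
Fold change = 2^(−0.760) = 0.5905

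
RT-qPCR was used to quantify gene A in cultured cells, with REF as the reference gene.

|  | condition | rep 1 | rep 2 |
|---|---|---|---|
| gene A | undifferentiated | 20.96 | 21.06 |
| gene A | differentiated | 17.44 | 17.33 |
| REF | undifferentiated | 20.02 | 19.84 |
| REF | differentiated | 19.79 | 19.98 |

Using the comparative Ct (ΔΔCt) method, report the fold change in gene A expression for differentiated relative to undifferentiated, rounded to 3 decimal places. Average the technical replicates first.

11.959

Mean Ct: gene A undifferentiated 21.010; gene A differentiated 17.385; REF undifferentiated 19.930; REF differentiated 19.885
ΔCt(undifferentiated) = 21.010 − 19.930 = 1.080
ΔCt(differentiated) = 17.385 − 19.885 = -2.500
ΔΔCt = -2.500 − 1.080 = -3.580
Fold change = 2^(−(-3.580)) = 2^3.580 = 11.9588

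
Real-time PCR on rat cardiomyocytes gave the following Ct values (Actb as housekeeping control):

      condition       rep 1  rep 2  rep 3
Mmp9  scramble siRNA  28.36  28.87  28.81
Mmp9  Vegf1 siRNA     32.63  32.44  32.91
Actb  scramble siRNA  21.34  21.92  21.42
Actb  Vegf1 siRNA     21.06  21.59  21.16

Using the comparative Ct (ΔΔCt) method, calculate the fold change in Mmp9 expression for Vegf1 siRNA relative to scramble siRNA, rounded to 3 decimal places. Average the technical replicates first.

0.052

Mean Ct: Mmp9 scramble siRNA 28.680; Mmp9 Vegf1 siRNA 32.660; Actb scramble siRNA 21.560; Actb Vegf1 siRNA 21.270
ΔCt(scramble siRNA) = 28.680 − 21.560 = 7.120
ΔCt(Vegf1 siRNA) = 32.660 − 21.270 = 11.390
ΔΔCt = 11.390 − 7.120 = 4.270
Fold change = 2^(−4.270) = 0.0518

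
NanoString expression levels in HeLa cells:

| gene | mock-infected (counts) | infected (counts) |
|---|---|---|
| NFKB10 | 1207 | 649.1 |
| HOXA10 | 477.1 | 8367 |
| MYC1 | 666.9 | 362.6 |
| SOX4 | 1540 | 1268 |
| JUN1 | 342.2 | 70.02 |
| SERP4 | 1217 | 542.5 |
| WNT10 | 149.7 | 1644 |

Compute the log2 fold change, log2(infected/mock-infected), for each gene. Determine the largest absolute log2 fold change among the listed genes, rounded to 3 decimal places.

4.132

log2(649.1/1207) = -0.895  (NFKB10)
log2(8367/477.1) = 4.132  (HOXA10)
log2(362.6/666.9) = -0.879  (MYC1)
log2(1268/1540) = -0.280  (SOX4)
log2(70.02/342.2) = -2.289  (JUN1)
log2(542.5/1217) = -1.166  (SERP4)
log2(1644/149.7) = 3.457  (WNT10)
The largest magnitude belongs to HOXA10.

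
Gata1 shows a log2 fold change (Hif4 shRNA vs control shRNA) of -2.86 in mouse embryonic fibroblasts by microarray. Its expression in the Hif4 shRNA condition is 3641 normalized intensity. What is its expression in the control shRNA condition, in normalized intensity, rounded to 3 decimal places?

26434.218

Fold change = 2^(-2.86) = 0.1377
control shRNA expression = 3641 / 0.1377 = 26434.218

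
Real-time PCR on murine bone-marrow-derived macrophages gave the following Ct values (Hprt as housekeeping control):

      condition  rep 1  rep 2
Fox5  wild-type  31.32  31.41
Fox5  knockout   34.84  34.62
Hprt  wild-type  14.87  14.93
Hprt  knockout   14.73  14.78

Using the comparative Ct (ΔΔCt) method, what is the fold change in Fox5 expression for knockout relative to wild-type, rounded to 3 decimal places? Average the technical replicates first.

Mean Ct: Fox5 wild-type 31.365; Fox5 knockout 34.730; Hprt wild-type 14.900; Hprt knockout 14.755
ΔCt(wild-type) = 31.365 − 14.900 = 16.465
ΔCt(knockout) = 34.730 − 14.755 = 19.975
ΔΔCt = 19.975 − 16.465 = 3.510
Fold change = 2^(−3.510) = 0.0878

0.088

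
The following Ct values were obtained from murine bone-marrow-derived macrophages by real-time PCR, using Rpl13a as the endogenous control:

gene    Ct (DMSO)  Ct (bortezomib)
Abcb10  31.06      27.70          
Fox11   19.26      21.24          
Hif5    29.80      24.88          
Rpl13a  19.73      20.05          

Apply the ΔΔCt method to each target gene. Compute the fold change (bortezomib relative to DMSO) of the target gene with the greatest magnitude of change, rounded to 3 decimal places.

Abcb10: ΔΔCt = (27.70−20.05) − (31.06−19.73) = 7.65 − 11.33 = -3.68; fold change = 2^3.68 = 12.817
Fox11: ΔΔCt = (21.24−20.05) − (19.26−19.73) = 1.19 − (-0.47) = 1.66; fold change = 2^-1.66 = 0.316
Hif5: ΔΔCt = (24.88−20.05) − (29.80−19.73) = 4.83 − 10.07 = -5.24; fold change = 2^5.24 = 37.792
Hif5 has the largest |ΔΔCt| = 5.24.

37.792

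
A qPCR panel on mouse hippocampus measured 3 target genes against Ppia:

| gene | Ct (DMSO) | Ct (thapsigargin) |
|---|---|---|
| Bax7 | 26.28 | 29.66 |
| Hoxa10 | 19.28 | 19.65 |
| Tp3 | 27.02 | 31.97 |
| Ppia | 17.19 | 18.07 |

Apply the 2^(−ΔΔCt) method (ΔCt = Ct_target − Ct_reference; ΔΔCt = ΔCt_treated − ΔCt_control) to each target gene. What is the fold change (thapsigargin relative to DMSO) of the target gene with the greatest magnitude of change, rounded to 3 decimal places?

Bax7: ΔΔCt = (29.66−18.07) − (26.28−17.19) = 11.59 − 9.09 = 2.50; fold change = 2^-2.50 = 0.177
Hoxa10: ΔΔCt = (19.65−18.07) − (19.28−17.19) = 1.58 − 2.09 = -0.51; fold change = 2^0.51 = 1.424
Tp3: ΔΔCt = (31.97−18.07) − (27.02−17.19) = 13.90 − 9.83 = 4.07; fold change = 2^-4.07 = 0.060
Tp3 has the largest |ΔΔCt| = 4.07.

0.060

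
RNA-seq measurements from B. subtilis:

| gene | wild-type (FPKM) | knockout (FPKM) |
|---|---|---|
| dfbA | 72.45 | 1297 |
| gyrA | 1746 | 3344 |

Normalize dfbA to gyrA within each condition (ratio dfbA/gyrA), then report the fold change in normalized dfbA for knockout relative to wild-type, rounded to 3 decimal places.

9.347

dfbA/gyrA (wild-type) = 72.45 / 1746 = 0.041495
dfbA/gyrA (knockout) = 1297 / 3344 = 0.38786
Fold change = 0.38786 / 0.041495 = 9.3472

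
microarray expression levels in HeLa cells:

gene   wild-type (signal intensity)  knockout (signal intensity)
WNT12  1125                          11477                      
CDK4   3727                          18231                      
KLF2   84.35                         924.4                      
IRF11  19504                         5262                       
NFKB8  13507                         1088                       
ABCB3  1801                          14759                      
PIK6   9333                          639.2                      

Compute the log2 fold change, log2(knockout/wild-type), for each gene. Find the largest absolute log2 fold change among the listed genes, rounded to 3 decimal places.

log2(11477/1125) = 3.351  (WNT12)
log2(18231/3727) = 2.290  (CDK4)
log2(924.4/84.35) = 3.454  (KLF2)
log2(5262/19504) = -1.890  (IRF11)
log2(1088/13507) = -3.634  (NFKB8)
log2(14759/1801) = 3.035  (ABCB3)
log2(639.2/9333) = -3.868  (PIK6)
The largest magnitude belongs to PIK6.

3.868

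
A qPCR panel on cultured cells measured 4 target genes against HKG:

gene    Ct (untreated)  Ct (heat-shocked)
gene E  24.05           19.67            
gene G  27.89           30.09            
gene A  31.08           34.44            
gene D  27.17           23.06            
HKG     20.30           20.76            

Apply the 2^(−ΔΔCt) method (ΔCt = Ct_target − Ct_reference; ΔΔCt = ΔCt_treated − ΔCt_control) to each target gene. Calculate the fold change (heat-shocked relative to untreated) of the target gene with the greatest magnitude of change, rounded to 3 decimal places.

28.641

gene E: ΔΔCt = (19.67−20.76) − (24.05−20.30) = -1.09 − 3.75 = -4.84; fold change = 2^4.84 = 28.641
gene G: ΔΔCt = (30.09−20.76) − (27.89−20.30) = 9.33 − 7.59 = 1.74; fold change = 2^-1.74 = 0.299
gene A: ΔΔCt = (34.44−20.76) − (31.08−20.30) = 13.68 − 10.78 = 2.90; fold change = 2^-2.90 = 0.134
gene D: ΔΔCt = (23.06−20.76) − (27.17−20.30) = 2.30 − 6.87 = -4.57; fold change = 2^4.57 = 23.752
gene E has the largest |ΔΔCt| = 4.84.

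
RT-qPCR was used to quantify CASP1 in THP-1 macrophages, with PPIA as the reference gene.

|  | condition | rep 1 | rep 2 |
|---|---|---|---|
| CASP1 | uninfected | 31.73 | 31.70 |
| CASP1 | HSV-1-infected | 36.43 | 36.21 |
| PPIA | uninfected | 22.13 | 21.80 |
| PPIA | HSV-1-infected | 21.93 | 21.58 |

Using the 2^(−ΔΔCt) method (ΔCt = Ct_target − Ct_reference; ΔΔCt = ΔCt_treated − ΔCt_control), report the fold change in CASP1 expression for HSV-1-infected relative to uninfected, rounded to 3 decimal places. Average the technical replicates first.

0.036

Mean Ct: CASP1 uninfected 31.715; CASP1 HSV-1-infected 36.320; PPIA uninfected 21.965; PPIA HSV-1-infected 21.755
ΔCt(uninfected) = 31.715 − 21.965 = 9.750
ΔCt(HSV-1-infected) = 36.320 − 21.755 = 14.565
ΔΔCt = 14.565 − 9.750 = 4.815
Fold change = 2^(−4.815) = 0.0355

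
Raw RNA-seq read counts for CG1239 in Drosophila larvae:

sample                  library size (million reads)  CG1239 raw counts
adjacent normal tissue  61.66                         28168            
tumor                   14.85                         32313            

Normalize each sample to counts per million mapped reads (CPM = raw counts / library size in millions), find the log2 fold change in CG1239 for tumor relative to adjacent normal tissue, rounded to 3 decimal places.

CPM(adjacent normal tissue) = 28168 / 61.66 = 456.8278
CPM(tumor) = 32313 / 14.85 = 2175.9596
Fold change = 2175.9596 / 456.8278 = 4.76319
log2(4.76319) = 2.2519

2.252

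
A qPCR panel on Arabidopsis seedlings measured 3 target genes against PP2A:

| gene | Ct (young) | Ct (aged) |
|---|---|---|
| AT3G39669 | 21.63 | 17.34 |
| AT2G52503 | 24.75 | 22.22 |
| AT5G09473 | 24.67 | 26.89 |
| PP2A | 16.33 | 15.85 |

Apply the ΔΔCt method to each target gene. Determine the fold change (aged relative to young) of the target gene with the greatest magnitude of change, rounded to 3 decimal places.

AT3G39669: ΔΔCt = (17.34−15.85) − (21.63−16.33) = 1.49 − 5.30 = -3.81; fold change = 2^3.81 = 14.026
AT2G52503: ΔΔCt = (22.22−15.85) − (24.75−16.33) = 6.37 − 8.42 = -2.05; fold change = 2^2.05 = 4.141
AT5G09473: ΔΔCt = (26.89−15.85) − (24.67−16.33) = 11.04 − 8.34 = 2.70; fold change = 2^-2.70 = 0.154
AT3G39669 has the largest |ΔΔCt| = 3.81.

14.026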